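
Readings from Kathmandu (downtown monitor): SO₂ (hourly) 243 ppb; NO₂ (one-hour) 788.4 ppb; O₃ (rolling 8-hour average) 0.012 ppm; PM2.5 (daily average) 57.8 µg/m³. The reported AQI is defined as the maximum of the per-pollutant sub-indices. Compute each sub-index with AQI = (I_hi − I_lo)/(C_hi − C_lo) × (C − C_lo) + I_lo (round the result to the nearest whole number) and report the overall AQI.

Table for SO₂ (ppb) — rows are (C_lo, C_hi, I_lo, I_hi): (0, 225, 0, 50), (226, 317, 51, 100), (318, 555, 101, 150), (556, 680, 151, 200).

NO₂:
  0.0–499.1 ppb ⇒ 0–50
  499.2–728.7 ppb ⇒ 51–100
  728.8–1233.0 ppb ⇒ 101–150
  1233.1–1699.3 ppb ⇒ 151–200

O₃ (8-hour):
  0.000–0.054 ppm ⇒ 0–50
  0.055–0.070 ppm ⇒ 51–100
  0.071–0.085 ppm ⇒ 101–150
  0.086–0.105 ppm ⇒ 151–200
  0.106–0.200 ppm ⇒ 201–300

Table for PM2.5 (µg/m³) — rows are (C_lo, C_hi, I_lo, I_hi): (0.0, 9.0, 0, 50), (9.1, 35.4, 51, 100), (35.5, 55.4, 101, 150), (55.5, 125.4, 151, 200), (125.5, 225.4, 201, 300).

SO₂: 243 ∈ [226, 317] ↔ index [51, 100].
51 + (243−226)·(100−51)/(317−226) = 51 + 17·49/91 ≈ 60.15, so AQI = 60.
NO₂: row 728.8–1233.0 (AQI 101–150). (150−101)·(788.4−728.8)/(1233.0−728.8) + 101 = 49·59.6/504.2 + 101 ≈ 106.79 → 107.
O₃ 0.012: bracket 0.000–0.054 → index 0–50; slope 50/0.054, offset 0.012.
AQI = 0 + 50/0.054·0.012 ≈ 11.11 ⇒ 11.
PM2.5: 57.8 lies in 55.5–125.4, so I_lo=151, I_hi=200, C_lo=55.5, C_hi=125.4.
(200−151)/(125.4−55.5) × (57.8−55.5) + 151 = 49/69.9 × 2.3 + 151 ≈ 152.61 → 153.
Sub-indices: SO₂→60, NO₂→107, O₃→11, PM2.5→153. Overall AQI = max = 153; dominant pollutant is PM2.5.
AQI 153: Unhealthy.

153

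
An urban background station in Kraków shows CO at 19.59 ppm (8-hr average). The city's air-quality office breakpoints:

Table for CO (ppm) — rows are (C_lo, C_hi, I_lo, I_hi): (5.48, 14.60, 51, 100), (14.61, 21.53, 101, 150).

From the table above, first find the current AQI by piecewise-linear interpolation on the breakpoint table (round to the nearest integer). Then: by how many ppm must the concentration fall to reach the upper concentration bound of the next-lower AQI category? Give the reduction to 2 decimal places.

4.99

CO: 19.59 lies in 14.61–21.53, so I_lo=101, I_hi=150, C_lo=14.61, C_hi=21.53.
(150−101)/(21.53−14.61) × (19.59−14.61) + 101 = 49/6.92 × 4.98 + 101 ≈ 136.26 → 136.
Current AQI 136 is in the Unhealthy for Sensitive Groups range (101–150). The next-lower category tops out at AQI 100, whose upper concentration bound is 14.60 ppm.
Reduction needed = 19.59 − 14.60 = 4.99 ppm.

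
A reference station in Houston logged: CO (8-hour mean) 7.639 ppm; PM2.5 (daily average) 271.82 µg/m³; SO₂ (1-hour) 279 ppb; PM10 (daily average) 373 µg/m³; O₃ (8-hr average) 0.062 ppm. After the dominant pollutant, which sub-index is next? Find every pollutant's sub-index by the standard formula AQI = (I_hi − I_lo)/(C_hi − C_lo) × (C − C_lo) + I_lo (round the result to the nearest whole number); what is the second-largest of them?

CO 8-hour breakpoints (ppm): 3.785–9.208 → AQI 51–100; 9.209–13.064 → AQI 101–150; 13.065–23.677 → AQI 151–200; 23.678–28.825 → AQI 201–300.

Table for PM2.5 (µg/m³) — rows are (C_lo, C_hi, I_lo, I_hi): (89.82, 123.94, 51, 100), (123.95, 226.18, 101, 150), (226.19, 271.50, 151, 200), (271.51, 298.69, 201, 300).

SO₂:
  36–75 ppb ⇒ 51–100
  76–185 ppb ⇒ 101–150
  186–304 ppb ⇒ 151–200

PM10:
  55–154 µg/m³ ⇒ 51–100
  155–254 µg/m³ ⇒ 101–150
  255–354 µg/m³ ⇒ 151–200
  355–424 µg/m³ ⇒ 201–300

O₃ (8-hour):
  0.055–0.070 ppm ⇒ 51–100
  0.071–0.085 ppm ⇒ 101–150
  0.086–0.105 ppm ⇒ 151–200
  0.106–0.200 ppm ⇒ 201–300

CO: row 3.785–9.208 (AQI 51–100). (100−51)·(7.639−3.785)/(9.208−3.785) + 51 = 49·3.854/5.423 + 51 ≈ 85.82 → 86.
PM2.5: 271.82 lies in 271.51–298.69, so I_lo=201, I_hi=300, C_lo=271.51, C_hi=298.69.
(300−201)/(298.69−271.51) × (271.82−271.51) + 201 = 99/27.18 × 0.31 + 201 ≈ 202.13 → 202.
SO₂ 279: bracket 186–304 → index 151–200; slope 49/118, offset 93.
AQI = 151 + 49/118·93 ≈ 189.62 ⇒ 190.
PM10: 373 lies in 355–424, so I_lo=201, I_hi=300, C_lo=355, C_hi=424.
(300−201)/(424−355) × (373−355) + 201 = 99/69 × 18 + 201 ≈ 226.83 → 227.
O₃: 0.062 lies in 0.055–0.070, so I_lo=51, I_hi=100, C_lo=0.055, C_hi=0.070.
(100−51)/(0.070−0.055) × (0.062−0.055) + 51 = 49/0.015 × 0.007 + 51 ≈ 73.87 → 74.
Sub-indices: CO→86, PM2.5→202, SO₂→190, PM10→227, O₃→74. Ranked high→low: 227, 202, 190, 86, 74. Second-highest sub-index = 202.

202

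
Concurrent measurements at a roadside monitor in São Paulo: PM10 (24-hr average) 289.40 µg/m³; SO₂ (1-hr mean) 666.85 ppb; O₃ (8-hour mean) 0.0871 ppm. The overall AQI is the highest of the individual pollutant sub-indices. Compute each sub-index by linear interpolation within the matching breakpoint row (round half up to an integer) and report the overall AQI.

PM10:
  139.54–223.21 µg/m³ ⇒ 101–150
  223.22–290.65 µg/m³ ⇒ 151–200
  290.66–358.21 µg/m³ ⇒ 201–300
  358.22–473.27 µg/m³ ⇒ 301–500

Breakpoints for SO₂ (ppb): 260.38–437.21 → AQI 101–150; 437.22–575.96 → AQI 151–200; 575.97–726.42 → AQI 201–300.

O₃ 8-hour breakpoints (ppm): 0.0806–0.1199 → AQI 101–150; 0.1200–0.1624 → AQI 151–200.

261

PM10: 289.40 lies in 223.22–290.65, so I_lo=151, I_hi=200, C_lo=223.22, C_hi=290.65.
(200−151)/(290.65−223.22) × (289.40−223.22) + 151 = 49/67.43 × 66.18 + 151 ≈ 199.09 → 199.
SO₂: row 575.97–726.42 (AQI 201–300). (300−201)·(666.85−575.97)/(726.42−575.97) + 201 = 99·90.88/150.45 + 201 ≈ 260.80 → 261.
O₃: 0.0871 lies in 0.0806–0.1199, so I_lo=101, I_hi=150, C_lo=0.0806, C_hi=0.1199.
(150−101)/(0.1199−0.0806) × (0.0871−0.0806) + 101 = 49/0.0393 × 0.0065 + 101 ≈ 109.10 → 109.
Sub-indices: PM10→199, SO₂→261, O₃→109. Overall AQI = max = 261; dominant pollutant is SO₂.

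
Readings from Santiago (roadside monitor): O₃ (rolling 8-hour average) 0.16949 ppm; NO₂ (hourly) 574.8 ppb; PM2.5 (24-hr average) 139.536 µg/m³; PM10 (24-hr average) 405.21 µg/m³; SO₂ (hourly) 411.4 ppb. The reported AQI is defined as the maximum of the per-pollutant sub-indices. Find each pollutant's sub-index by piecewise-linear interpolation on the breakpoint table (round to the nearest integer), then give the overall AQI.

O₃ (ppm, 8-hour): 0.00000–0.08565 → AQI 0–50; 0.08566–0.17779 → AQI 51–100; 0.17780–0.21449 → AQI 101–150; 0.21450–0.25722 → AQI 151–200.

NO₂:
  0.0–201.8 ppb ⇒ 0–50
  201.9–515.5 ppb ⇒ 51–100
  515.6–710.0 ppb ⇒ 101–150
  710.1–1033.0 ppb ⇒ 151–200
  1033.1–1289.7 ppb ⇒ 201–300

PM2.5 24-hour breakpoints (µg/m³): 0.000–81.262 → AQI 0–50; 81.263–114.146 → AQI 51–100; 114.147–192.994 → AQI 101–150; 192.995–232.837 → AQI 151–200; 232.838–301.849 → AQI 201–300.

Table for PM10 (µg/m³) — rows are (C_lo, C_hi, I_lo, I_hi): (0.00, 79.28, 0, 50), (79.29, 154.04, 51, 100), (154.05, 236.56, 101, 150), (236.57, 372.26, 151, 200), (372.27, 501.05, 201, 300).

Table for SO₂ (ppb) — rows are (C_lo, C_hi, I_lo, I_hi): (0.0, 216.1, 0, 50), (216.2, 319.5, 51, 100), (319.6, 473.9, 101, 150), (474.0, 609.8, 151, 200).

226

O₃: 0.16949 ∈ [0.08566, 0.17779] ↔ index [51, 100].
51 + (0.16949−0.08566)·(100−51)/(0.17779−0.08566) = 51 + 0.08383·49/0.09213 ≈ 95.59, so AQI = 96.
NO₂: 574.8 lies in 515.6–710.0, so I_lo=101, I_hi=150, C_lo=515.6, C_hi=710.0.
(150−101)/(710.0−515.6) × (574.8−515.6) + 101 = 49/194.4 × 59.2 + 101 ≈ 115.92 → 116.
PM2.5: row 114.147–192.994 (AQI 101–150). (150−101)·(139.536−114.147)/(192.994−114.147) + 101 = 49·25.389/78.847 + 101 ≈ 116.78 → 117.
PM10: row 372.27–501.05 (AQI 201–300). (300−201)·(405.21−372.27)/(501.05−372.27) + 201 = 99·32.94/128.78 + 201 ≈ 226.32 → 226.
SO₂: 411.4 ∈ [319.6, 473.9] ↔ index [101, 150].
101 + (411.4−319.6)·(150−101)/(473.9−319.6) = 101 + 91.8·49/154.3 ≈ 130.15, so AQI = 130.
Sub-indices: O₃→96, NO₂→116, PM2.5→117, PM10→226, SO₂→130. Overall AQI = max = 226; dominant pollutant is PM10.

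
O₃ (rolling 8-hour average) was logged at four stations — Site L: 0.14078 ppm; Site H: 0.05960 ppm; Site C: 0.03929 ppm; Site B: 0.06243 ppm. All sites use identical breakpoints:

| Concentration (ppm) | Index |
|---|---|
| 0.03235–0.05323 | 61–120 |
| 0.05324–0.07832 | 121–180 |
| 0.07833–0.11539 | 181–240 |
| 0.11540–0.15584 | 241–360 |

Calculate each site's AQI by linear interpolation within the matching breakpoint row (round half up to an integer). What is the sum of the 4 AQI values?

Site L: 0.14078 lies in 0.11540–0.15584, so I_lo=241, I_hi=360, C_lo=0.11540, C_hi=0.15584.
(360−241)/(0.15584−0.11540) × (0.14078−0.11540) + 241 = 119/0.04044 × 0.02538 + 241 ≈ 315.68 → 316.
Site H: 0.05960 lies in 0.05324–0.07832, so I_lo=121, I_hi=180, C_lo=0.05324, C_hi=0.07832.
(180−121)/(0.07832−0.05324) × (0.05960−0.05324) + 121 = 59/0.02508 × 0.00636 + 121 ≈ 135.96 → 136.
Site C: row 0.03235–0.05323 (AQI 61–120). (120−61)·(0.03929−0.03235)/(0.05323−0.03235) + 61 = 59·0.00694/0.02088 + 61 ≈ 80.61 → 81.
Site B: 0.06243 lies in 0.05324–0.07832, so I_lo=121, I_hi=180, C_lo=0.05324, C_hi=0.07832.
(180−121)/(0.07832−0.05324) × (0.06243−0.05324) + 121 = 59/0.02508 × 0.00919 + 121 ≈ 142.62 → 143.
AQIs: Site L=316, Site H=136, Site C=81, Site B=143. Sum = 316 + 136 + 81 + 143 = 676.

676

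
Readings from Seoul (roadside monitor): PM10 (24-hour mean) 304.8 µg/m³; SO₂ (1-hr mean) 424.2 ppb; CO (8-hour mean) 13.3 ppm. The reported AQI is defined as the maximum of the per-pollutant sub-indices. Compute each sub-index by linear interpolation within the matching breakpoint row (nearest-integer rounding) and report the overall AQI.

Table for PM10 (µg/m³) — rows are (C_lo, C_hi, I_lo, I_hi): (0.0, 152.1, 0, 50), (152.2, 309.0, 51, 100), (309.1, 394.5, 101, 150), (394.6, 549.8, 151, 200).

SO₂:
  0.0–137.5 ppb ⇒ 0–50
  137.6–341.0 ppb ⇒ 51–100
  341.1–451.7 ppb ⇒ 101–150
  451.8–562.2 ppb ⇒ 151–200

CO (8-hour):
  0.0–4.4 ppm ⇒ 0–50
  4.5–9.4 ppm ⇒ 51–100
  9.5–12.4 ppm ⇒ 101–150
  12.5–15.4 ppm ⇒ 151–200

PM10: 304.8 ∈ [152.2, 309.0] ↔ index [51, 100].
51 + (304.8−152.2)·(100−51)/(309.0−152.2) = 51 + 152.6·49/156.8 ≈ 98.69, so AQI = 99.
SO₂ 424.2: bracket 341.1–451.7 → index 101–150; slope 49/110.6, offset 83.1.
AQI = 101 + 49/110.6·83.1 ≈ 137.82 ⇒ 138.
CO 13.3: bracket 12.5–15.4 → index 151–200; slope 49/2.9, offset 0.8.
AQI = 151 + 49/2.9·0.8 ≈ 164.52 ⇒ 165.
Sub-indices: PM10→99, SO₂→138, CO→165. Overall AQI = max = 165; dominant pollutant is CO.
AQI 165: Unhealthy.

165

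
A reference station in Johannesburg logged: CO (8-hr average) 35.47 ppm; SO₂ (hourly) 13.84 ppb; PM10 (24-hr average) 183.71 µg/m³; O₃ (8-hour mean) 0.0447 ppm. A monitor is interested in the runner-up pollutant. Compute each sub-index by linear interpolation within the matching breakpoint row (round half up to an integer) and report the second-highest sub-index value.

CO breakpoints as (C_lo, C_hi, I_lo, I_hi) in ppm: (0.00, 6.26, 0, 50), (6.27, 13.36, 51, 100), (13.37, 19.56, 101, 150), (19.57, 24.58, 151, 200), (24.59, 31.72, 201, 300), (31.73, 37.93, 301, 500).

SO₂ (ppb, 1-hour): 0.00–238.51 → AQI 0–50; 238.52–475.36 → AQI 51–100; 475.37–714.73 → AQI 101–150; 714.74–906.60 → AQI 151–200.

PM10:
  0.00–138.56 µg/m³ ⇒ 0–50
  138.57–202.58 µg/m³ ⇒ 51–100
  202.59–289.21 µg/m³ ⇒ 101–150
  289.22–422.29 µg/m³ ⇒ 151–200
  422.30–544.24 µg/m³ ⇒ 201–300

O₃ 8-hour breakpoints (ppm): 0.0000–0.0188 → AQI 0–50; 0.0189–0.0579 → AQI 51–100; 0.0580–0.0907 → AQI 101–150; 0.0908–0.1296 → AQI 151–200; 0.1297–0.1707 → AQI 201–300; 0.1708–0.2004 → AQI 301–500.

CO: row 31.73–37.93 (AQI 301–500). (500−301)·(35.47−31.73)/(37.93−31.73) + 301 = 199·3.74/6.20 + 301 ≈ 421.04 → 421.
SO₂: row 0.00–238.51 (AQI 0–50). (50−0)·(13.84−0.00)/(238.51−0.00) + 0 = 50·13.84/238.51 + 0 ≈ 2.90 → 3.
PM10: 183.71 ∈ [138.57, 202.58] ↔ index [51, 100].
51 + (183.71−138.57)·(100−51)/(202.58−138.57) = 51 + 45.14·49/64.01 ≈ 85.55, so AQI = 86.
O₃: 0.0447 lies in 0.0189–0.0579, so I_lo=51, I_hi=100, C_lo=0.0189, C_hi=0.0579.
(100−51)/(0.0579−0.0189) × (0.0447−0.0189) + 51 = 49/0.0390 × 0.0258 + 51 ≈ 83.42 → 83.
Sub-indices: CO→421, SO₂→3, PM10→86, O₃→83. Ranked high→low: 421, 86, 83, 3. Second-highest sub-index = 86.

86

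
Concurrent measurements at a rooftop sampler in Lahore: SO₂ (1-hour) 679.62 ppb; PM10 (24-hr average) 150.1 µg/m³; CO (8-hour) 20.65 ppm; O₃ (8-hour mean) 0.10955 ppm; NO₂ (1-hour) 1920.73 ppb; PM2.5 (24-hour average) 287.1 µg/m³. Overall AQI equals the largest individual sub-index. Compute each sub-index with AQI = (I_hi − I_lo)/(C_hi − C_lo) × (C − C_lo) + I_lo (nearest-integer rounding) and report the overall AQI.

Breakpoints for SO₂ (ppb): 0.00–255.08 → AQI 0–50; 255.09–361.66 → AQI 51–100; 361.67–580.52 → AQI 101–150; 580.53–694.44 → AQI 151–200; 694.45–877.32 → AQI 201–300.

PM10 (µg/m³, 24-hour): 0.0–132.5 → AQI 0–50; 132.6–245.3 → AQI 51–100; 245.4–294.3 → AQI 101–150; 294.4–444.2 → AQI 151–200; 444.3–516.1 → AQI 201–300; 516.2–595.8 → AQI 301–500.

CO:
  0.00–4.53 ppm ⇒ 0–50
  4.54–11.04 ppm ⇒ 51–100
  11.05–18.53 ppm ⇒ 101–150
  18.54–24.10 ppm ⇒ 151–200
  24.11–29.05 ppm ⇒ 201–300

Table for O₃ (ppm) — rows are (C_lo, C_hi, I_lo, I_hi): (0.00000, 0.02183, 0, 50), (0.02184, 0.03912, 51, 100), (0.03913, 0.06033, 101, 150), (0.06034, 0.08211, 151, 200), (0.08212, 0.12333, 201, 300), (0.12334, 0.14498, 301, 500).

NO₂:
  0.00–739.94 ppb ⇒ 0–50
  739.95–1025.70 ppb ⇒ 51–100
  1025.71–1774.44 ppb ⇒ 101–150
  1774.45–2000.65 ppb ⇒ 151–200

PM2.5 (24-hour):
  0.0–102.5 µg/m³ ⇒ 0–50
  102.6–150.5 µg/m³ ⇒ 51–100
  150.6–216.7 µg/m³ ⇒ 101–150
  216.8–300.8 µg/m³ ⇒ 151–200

267

SO₂: 679.62 lies in 580.53–694.44, so I_lo=151, I_hi=200, C_lo=580.53, C_hi=694.44.
(200−151)/(694.44−580.53) × (679.62−580.53) + 151 = 49/113.91 × 99.09 + 151 ≈ 193.62 → 194.
PM10 150.1: bracket 132.6–245.3 → index 51–100; slope 49/112.7, offset 17.5.
AQI = 51 + 49/112.7·17.5 ≈ 58.61 ⇒ 59.
CO: 20.65 lies in 18.54–24.10, so I_lo=151, I_hi=200, C_lo=18.54, C_hi=24.10.
(200−151)/(24.10−18.54) × (20.65−18.54) + 151 = 49/5.56 × 2.11 + 151 ≈ 169.60 → 170.
O₃: row 0.08212–0.12333 (AQI 201–300). (300−201)·(0.10955−0.08212)/(0.12333−0.08212) + 201 = 99·0.02743/0.04121 + 201 ≈ 266.90 → 267.
NO₂: 1920.73 ∈ [1774.45, 2000.65] ↔ index [151, 200].
151 + (1920.73−1774.45)·(200−151)/(2000.65−1774.45) = 151 + 146.28·49/226.20 ≈ 182.69, so AQI = 183.
PM2.5: 287.1 lies in 216.8–300.8, so I_lo=151, I_hi=200, C_lo=216.8, C_hi=300.8.
(200−151)/(300.8−216.8) × (287.1−216.8) + 151 = 49/84.0 × 70.3 + 151 ≈ 192.01 → 192.
Sub-indices: SO₂→194, PM10→59, CO→170, O₃→267, NO₂→183, PM2.5→192. Overall AQI = max = 267; dominant pollutant is O₃.
AQI 267: Very Unhealthy.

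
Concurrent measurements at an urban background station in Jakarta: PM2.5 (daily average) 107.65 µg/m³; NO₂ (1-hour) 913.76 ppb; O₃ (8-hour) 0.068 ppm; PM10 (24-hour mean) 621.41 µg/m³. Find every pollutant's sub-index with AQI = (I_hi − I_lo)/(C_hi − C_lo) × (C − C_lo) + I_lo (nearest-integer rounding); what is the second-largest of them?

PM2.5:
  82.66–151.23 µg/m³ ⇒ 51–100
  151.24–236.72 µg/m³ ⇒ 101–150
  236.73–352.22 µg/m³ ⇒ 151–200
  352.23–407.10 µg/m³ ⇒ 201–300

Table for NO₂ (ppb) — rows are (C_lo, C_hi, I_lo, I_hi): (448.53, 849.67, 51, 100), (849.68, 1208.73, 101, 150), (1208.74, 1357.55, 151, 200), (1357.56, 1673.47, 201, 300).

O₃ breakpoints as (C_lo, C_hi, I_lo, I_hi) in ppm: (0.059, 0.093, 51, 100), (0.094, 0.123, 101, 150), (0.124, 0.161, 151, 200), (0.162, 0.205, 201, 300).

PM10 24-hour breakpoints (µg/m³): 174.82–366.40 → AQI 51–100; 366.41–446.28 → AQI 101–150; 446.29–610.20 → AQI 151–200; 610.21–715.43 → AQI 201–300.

PM2.5 107.65: bracket 82.66–151.23 → index 51–100; slope 49/68.57, offset 24.99.
AQI = 51 + 49/68.57·24.99 ≈ 68.86 ⇒ 69.
NO₂: 913.76 lies in 849.68–1208.73, so I_lo=101, I_hi=150, C_lo=849.68, C_hi=1208.73.
(150−101)/(1208.73−849.68) × (913.76−849.68) + 101 = 49/359.05 × 64.08 + 101 ≈ 109.75 → 110.
O₃ 0.068: bracket 0.059–0.093 → index 51–100; slope 49/0.034, offset 0.009.
AQI = 51 + 49/0.034·0.009 ≈ 63.97 ⇒ 64.
PM10: 621.41 lies in 610.21–715.43, so I_lo=201, I_hi=300, C_lo=610.21, C_hi=715.43.
(300−201)/(715.43−610.21) × (621.41−610.21) + 201 = 99/105.22 × 11.20 + 201 ≈ 211.54 → 212.
Sub-indices: PM2.5→69, NO₂→110, O₃→64, PM10→212. Ranked high→low: 212, 110, 69, 64. Second-highest sub-index = 110.

110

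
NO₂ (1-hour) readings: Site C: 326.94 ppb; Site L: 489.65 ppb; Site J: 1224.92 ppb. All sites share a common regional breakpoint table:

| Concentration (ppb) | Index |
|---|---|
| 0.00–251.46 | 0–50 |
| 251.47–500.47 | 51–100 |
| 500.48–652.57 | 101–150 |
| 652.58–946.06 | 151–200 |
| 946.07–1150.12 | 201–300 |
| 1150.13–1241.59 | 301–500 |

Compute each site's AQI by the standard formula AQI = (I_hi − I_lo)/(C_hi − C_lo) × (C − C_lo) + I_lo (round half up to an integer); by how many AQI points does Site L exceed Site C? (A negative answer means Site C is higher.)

32

Site C: 326.94 lies in 251.47–500.47, so I_lo=51, I_hi=100, C_lo=251.47, C_hi=500.47.
(100−51)/(500.47−251.47) × (326.94−251.47) + 51 = 49/249.00 × 75.47 + 51 ≈ 65.85 → 66.
Site L: 489.65 lies in 251.47–500.47, so I_lo=51, I_hi=100, C_lo=251.47, C_hi=500.47.
(100−51)/(500.47−251.47) × (489.65−251.47) + 51 = 49/249.00 × 238.18 + 51 ≈ 97.87 → 98.
Site J: row 1150.13–1241.59 (AQI 301–500). (500−301)·(1224.92−1150.13)/(1241.59−1150.13) + 301 = 199·74.79/91.46 + 301 ≈ 463.73 → 464.
AQIs: Site C=66, Site L=98, Site J=464. Site L (98) − Site C (66) = 32.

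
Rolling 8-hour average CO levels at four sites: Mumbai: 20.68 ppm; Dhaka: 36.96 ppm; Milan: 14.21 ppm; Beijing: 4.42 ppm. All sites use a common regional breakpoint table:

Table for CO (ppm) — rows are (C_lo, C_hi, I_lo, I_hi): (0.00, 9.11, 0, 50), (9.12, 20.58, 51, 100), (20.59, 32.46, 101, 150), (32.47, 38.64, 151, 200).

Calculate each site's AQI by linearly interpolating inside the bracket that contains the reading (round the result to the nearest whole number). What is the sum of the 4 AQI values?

Mumbai 20.68: bracket 20.59–32.46 → index 101–150; slope 49/11.87, offset 0.09.
AQI = 101 + 49/11.87·0.09 ≈ 101.37 ⇒ 101.
Dhaka: 36.96 lies in 32.47–38.64, so I_lo=151, I_hi=200, C_lo=32.47, C_hi=38.64.
(200−151)/(38.64−32.47) × (36.96−32.47) + 151 = 49/6.17 × 4.49 + 151 ≈ 186.66 → 187.
Milan: 14.21 ∈ [9.12, 20.58] ↔ index [51, 100].
51 + (14.21−9.12)·(100−51)/(20.58−9.12) = 51 + 5.09·49/11.46 ≈ 72.76, so AQI = 73.
Beijing: 4.42 lies in 0.00–9.11, so I_lo=0, I_hi=50, C_lo=0.00, C_hi=9.11.
(50−0)/(9.11−0.00) × (4.42−0.00) + 0 = 50/9.11 × 4.42 + 0 ≈ 24.26 → 24.
AQIs: Mumbai=101, Dhaka=187, Milan=73, Beijing=24. Sum = 101 + 187 + 73 + 24 = 385.

385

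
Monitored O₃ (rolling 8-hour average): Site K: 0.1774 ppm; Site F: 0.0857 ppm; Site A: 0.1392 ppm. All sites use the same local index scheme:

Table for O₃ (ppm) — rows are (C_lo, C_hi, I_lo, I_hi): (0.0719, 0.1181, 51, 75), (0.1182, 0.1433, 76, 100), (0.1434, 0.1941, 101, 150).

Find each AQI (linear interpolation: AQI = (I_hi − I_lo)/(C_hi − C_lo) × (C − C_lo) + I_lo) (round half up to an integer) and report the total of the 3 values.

Site K: 0.1774 lies in 0.1434–0.1941, so I_lo=101, I_hi=150, C_lo=0.1434, C_hi=0.1941.
(150−101)/(0.1941−0.1434) × (0.1774−0.1434) + 101 = 49/0.0507 × 0.0340 + 101 ≈ 133.86 → 134.
Site F: 0.0857 lies in 0.0719–0.1181, so I_lo=51, I_hi=75, C_lo=0.0719, C_hi=0.1181.
(75−51)/(0.1181−0.0719) × (0.0857−0.0719) + 51 = 24/0.0462 × 0.0138 + 51 ≈ 58.17 → 58.
Site A: 0.1392 ∈ [0.1182, 0.1433] ↔ index [76, 100].
76 + (0.1392−0.1182)·(100−76)/(0.1433−0.1182) = 76 + 0.0210·24/0.0251 ≈ 96.08, so AQI = 96.
AQIs: Site K=134, Site F=58, Site A=96. Sum = 134 + 58 + 96 = 288.

288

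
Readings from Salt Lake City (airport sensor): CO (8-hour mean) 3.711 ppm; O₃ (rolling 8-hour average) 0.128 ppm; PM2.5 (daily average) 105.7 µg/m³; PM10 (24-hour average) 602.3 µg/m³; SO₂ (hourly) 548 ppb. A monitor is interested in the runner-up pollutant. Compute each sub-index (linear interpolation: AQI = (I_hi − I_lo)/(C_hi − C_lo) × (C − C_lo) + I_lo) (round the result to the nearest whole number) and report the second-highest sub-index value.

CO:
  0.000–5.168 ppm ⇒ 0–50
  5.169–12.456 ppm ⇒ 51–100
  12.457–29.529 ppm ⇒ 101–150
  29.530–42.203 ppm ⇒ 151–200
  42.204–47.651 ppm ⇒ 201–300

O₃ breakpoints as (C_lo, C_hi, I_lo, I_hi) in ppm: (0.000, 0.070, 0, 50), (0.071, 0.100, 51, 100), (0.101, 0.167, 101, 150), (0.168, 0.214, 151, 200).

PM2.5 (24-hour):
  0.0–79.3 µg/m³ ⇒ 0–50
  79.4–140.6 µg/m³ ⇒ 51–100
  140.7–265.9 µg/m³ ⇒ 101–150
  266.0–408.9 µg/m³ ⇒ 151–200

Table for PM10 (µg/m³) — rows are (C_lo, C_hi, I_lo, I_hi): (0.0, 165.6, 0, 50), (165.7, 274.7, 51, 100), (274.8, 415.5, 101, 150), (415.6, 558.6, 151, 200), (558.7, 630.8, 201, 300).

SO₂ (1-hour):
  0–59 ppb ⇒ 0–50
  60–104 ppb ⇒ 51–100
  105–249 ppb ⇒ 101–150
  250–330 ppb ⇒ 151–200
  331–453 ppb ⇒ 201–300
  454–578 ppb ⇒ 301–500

261

CO: row 0.000–5.168 (AQI 0–50). (50−0)·(3.711−0.000)/(5.168−0.000) + 0 = 50·3.711/5.168 + 0 ≈ 35.90 → 36.
O₃: 0.128 lies in 0.101–0.167, so I_lo=101, I_hi=150, C_lo=0.101, C_hi=0.167.
(150−101)/(0.167−0.101) × (0.128−0.101) + 101 = 49/0.066 × 0.027 + 101 ≈ 121.05 → 121.
PM2.5: 105.7 lies in 79.4–140.6, so I_lo=51, I_hi=100, C_lo=79.4, C_hi=140.6.
(100−51)/(140.6−79.4) × (105.7−79.4) + 51 = 49/61.2 × 26.3 + 51 ≈ 72.06 → 72.
PM10: 602.3 ∈ [558.7, 630.8] ↔ index [201, 300].
201 + (602.3−558.7)·(300−201)/(630.8−558.7) = 201 + 43.6·99/72.1 ≈ 260.87, so AQI = 261.
SO₂ 548: bracket 454–578 → index 301–500; slope 199/124, offset 94.
AQI = 301 + 199/124·94 ≈ 451.85 ⇒ 452.
Sub-indices: CO→36, O₃→121, PM2.5→72, PM10→261, SO₂→452. Ranked high→low: 452, 261, 121, 72, 36. Second-highest sub-index = 261.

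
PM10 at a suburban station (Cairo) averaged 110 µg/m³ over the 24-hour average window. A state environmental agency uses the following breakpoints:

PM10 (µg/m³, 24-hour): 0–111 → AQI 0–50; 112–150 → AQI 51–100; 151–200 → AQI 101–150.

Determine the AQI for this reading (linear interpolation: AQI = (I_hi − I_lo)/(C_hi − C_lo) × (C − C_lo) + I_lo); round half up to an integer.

PM10: 110 lies in 0–111, so I_lo=0, I_hi=50, C_lo=0, C_hi=111.
(50−0)/(111−0) × (110−0) + 0 = 50/111 × 110 + 0 ≈ 49.55 → 50.

50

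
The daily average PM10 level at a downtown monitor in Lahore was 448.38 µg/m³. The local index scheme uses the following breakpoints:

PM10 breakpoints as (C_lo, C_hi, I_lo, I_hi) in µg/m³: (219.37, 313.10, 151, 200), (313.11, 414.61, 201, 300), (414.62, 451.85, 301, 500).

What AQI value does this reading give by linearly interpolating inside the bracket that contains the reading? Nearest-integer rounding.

481

PM10: 448.38 ∈ [414.62, 451.85] ↔ index [301, 500].
301 + (448.38−414.62)·(500−301)/(451.85−414.62) = 301 + 33.76·199/37.23 ≈ 481.45, so AQI = 481.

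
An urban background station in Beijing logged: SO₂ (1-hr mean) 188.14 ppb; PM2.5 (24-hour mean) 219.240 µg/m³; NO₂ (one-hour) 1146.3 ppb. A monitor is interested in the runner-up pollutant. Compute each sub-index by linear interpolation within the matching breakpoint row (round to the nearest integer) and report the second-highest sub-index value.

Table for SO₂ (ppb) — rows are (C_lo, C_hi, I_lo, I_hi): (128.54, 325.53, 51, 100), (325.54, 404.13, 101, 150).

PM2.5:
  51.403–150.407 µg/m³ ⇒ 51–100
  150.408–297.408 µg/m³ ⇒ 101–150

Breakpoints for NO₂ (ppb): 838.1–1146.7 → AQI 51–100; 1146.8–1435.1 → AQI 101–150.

SO₂ 188.14: bracket 128.54–325.53 → index 51–100; slope 49/196.99, offset 59.60.
AQI = 51 + 49/196.99·59.60 ≈ 65.83 ⇒ 66.
PM2.5: 219.240 lies in 150.408–297.408, so I_lo=101, I_hi=150, C_lo=150.408, C_hi=297.408.
(150−101)/(297.408−150.408) × (219.240−150.408) + 101 = 49/147.000 × 68.832 + 101 ≈ 123.94 → 124.
NO₂ 1146.3: bracket 838.1–1146.7 → index 51–100; slope 49/308.6, offset 308.2.
AQI = 51 + 49/308.6·308.2 ≈ 99.94 ⇒ 100.
Sub-indices: SO₂→66, PM2.5→124, NO₂→100. Ranked high→low: 124, 100, 66. Second-highest sub-index = 100.

100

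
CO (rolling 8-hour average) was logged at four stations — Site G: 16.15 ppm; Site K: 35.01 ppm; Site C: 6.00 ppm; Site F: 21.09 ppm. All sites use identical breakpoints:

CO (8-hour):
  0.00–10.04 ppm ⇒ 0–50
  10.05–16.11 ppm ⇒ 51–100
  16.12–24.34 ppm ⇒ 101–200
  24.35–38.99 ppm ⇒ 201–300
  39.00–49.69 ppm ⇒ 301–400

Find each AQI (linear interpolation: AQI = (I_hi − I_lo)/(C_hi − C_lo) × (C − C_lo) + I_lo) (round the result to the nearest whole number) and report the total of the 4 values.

Site G 16.15: bracket 16.12–24.34 → index 101–200; slope 99/8.22, offset 0.03.
AQI = 101 + 99/8.22·0.03 ≈ 101.36 ⇒ 101.
Site K: 35.01 lies in 24.35–38.99, so I_lo=201, I_hi=300, C_lo=24.35, C_hi=38.99.
(300−201)/(38.99−24.35) × (35.01−24.35) + 201 = 99/14.64 × 10.66 + 201 ≈ 273.09 → 273.
Site C 6.00: bracket 0.00–10.04 → index 0–50; slope 50/10.04, offset 6.00.
AQI = 0 + 50/10.04·6.00 ≈ 29.88 ⇒ 30.
Site F 21.09: bracket 16.12–24.34 → index 101–200; slope 99/8.22, offset 4.97.
AQI = 101 + 99/8.22·4.97 ≈ 160.86 ⇒ 161.
AQIs: Site G=101, Site K=273, Site C=30, Site F=161. Sum = 101 + 273 + 30 + 161 = 565.

565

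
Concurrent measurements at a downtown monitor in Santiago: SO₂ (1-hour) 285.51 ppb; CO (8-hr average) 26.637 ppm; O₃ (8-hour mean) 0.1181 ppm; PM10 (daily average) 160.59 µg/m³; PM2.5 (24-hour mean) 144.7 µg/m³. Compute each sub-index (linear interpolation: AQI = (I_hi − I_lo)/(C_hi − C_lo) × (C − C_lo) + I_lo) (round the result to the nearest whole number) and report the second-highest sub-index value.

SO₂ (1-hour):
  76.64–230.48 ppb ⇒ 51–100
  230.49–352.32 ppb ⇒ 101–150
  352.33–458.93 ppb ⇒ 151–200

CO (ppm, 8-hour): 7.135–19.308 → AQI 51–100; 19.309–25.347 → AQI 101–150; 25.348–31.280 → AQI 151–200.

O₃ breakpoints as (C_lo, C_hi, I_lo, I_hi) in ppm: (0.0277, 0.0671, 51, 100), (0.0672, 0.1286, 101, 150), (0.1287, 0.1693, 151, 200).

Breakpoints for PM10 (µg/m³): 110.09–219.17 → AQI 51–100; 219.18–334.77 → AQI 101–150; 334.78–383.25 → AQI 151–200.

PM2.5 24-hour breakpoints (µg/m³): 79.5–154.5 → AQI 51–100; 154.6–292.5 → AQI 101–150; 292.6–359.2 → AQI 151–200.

142

SO₂: row 230.49–352.32 (AQI 101–150). (150−101)·(285.51−230.49)/(352.32−230.49) + 101 = 49·55.02/121.83 + 101 ≈ 123.13 → 123.
CO: row 25.348–31.280 (AQI 151–200). (200−151)·(26.637−25.348)/(31.280−25.348) + 151 = 49·1.289/5.932 + 151 ≈ 161.65 → 162.
O₃: 0.1181 lies in 0.0672–0.1286, so I_lo=101, I_hi=150, C_lo=0.0672, C_hi=0.1286.
(150−101)/(0.1286−0.0672) × (0.1181−0.0672) + 101 = 49/0.0614 × 0.0509 + 101 ≈ 141.62 → 142.
PM10: 160.59 ∈ [110.09, 219.17] ↔ index [51, 100].
51 + (160.59−110.09)·(100−51)/(219.17−110.09) = 51 + 50.50·49/109.08 ≈ 73.69, so AQI = 74.
PM2.5 144.7: bracket 79.5–154.5 → index 51–100; slope 49/75.0, offset 65.2.
AQI = 51 + 49/75.0·65.2 ≈ 93.60 ⇒ 94.
Sub-indices: SO₂→123, CO→162, O₃→142, PM10→74, PM2.5→94. Ranked high→low: 162, 142, 123, 94, 74. Second-highest sub-index = 142.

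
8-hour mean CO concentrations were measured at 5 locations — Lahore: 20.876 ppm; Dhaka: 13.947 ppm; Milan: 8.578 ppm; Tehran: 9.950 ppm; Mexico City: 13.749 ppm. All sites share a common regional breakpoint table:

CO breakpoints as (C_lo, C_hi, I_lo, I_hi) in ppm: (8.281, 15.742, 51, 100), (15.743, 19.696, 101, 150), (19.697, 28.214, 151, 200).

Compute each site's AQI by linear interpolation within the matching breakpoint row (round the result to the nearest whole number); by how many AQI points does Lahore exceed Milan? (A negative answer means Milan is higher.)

Lahore: row 19.697–28.214 (AQI 151–200). (200−151)·(20.876−19.697)/(28.214−19.697) + 151 = 49·1.179/8.517 + 151 ≈ 157.78 → 158.
Dhaka: row 8.281–15.742 (AQI 51–100). (100−51)·(13.947−8.281)/(15.742−8.281) + 51 = 49·5.666/7.461 + 51 ≈ 88.21 → 88.
Milan: 8.578 lies in 8.281–15.742, so I_lo=51, I_hi=100, C_lo=8.281, C_hi=15.742.
(100−51)/(15.742−8.281) × (8.578−8.281) + 51 = 49/7.461 × 0.297 + 51 ≈ 52.95 → 53.
Tehran: 9.950 lies in 8.281–15.742, so I_lo=51, I_hi=100, C_lo=8.281, C_hi=15.742.
(100−51)/(15.742−8.281) × (9.950−8.281) + 51 = 49/7.461 × 1.669 + 51 ≈ 61.96 → 62.
Mexico City 13.749: bracket 8.281–15.742 → index 51–100; slope 49/7.461, offset 5.468.
AQI = 51 + 49/7.461·5.468 ≈ 86.91 ⇒ 87.
AQIs: Lahore=158, Dhaka=88, Milan=53, Tehran=62, Mexico City=87. Lahore (158) − Milan (53) = 105.

105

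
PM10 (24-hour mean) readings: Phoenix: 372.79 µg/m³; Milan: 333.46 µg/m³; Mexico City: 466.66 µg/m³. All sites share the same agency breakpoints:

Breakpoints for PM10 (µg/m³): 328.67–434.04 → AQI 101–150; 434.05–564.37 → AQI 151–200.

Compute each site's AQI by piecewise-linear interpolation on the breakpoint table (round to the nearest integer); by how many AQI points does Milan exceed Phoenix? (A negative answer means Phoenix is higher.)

Phoenix: row 328.67–434.04 (AQI 101–150). (150−101)·(372.79−328.67)/(434.04−328.67) + 101 = 49·44.12/105.37 + 101 ≈ 121.52 → 122.
Milan 333.46: bracket 328.67–434.04 → index 101–150; slope 49/105.37, offset 4.79.
AQI = 101 + 49/105.37·4.79 ≈ 103.23 ⇒ 103.
Mexico City: 466.66 lies in 434.05–564.37, so I_lo=151, I_hi=200, C_lo=434.05, C_hi=564.37.
(200−151)/(564.37−434.05) × (466.66−434.05) + 151 = 49/130.32 × 32.61 + 151 ≈ 163.26 → 163.
AQIs: Phoenix=122, Milan=103, Mexico City=163. Milan (103) − Phoenix (122) = -19.

-19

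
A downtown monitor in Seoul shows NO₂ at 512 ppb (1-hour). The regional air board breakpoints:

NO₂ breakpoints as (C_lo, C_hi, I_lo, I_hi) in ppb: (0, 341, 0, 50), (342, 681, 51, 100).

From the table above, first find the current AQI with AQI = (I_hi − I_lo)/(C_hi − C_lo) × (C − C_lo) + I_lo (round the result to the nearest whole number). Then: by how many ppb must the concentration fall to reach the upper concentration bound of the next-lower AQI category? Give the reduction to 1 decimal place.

NO₂: row 342–681 (AQI 51–100). (100−51)·(512−342)/(681−342) + 51 = 49·170/339 + 51 ≈ 75.57 → 76.
Current AQI 76 is in the Moderate range (51–100). The next-lower category tops out at AQI 50, whose upper concentration bound is 341 ppb.
Reduction needed = 512 − 341 = 171.0 ppb.

171.0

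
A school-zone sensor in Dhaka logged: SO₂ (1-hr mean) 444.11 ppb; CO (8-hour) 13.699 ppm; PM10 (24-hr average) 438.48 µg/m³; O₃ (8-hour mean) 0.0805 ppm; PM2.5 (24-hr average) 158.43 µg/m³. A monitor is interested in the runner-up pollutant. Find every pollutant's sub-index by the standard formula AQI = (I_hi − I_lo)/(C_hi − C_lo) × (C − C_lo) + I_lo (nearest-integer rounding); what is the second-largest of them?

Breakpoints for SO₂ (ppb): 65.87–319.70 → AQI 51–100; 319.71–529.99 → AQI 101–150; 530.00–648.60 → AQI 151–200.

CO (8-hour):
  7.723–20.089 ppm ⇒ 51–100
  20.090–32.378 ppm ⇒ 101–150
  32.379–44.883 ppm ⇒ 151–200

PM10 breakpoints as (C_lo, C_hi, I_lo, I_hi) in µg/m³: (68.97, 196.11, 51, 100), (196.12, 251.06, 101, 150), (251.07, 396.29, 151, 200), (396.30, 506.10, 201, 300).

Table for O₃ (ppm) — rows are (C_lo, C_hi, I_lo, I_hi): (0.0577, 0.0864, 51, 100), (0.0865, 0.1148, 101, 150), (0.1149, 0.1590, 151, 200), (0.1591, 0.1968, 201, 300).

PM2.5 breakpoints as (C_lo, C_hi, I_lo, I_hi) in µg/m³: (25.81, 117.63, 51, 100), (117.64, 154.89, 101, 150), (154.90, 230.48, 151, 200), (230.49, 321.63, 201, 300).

SO₂: 444.11 lies in 319.71–529.99, so I_lo=101, I_hi=150, C_lo=319.71, C_hi=529.99.
(150−101)/(529.99−319.71) × (444.11−319.71) + 101 = 49/210.28 × 124.40 + 101 ≈ 129.99 → 130.
CO: 13.699 lies in 7.723–20.089, so I_lo=51, I_hi=100, C_lo=7.723, C_hi=20.089.
(100−51)/(20.089−7.723) × (13.699−7.723) + 51 = 49/12.366 × 5.976 + 51 ≈ 74.68 → 75.
PM10: 438.48 lies in 396.30–506.10, so I_lo=201, I_hi=300, C_lo=396.30, C_hi=506.10.
(300−201)/(506.10−396.30) × (438.48−396.30) + 201 = 99/109.80 × 42.18 + 201 ≈ 239.03 → 239.
O₃: 0.0805 lies in 0.0577–0.0864, so I_lo=51, I_hi=100, C_lo=0.0577, C_hi=0.0864.
(100−51)/(0.0864−0.0577) × (0.0805−0.0577) + 51 = 49/0.0287 × 0.0228 + 51 ≈ 89.93 → 90.
PM2.5: row 154.90–230.48 (AQI 151–200). (200−151)·(158.43−154.90)/(230.48−154.90) + 151 = 49·3.53/75.58 + 151 ≈ 153.29 → 153.
Sub-indices: SO₂→130, CO→75, PM10→239, O₃→90, PM2.5→153. Ranked high→low: 239, 153, 130, 90, 75. Second-highest sub-index = 153.

153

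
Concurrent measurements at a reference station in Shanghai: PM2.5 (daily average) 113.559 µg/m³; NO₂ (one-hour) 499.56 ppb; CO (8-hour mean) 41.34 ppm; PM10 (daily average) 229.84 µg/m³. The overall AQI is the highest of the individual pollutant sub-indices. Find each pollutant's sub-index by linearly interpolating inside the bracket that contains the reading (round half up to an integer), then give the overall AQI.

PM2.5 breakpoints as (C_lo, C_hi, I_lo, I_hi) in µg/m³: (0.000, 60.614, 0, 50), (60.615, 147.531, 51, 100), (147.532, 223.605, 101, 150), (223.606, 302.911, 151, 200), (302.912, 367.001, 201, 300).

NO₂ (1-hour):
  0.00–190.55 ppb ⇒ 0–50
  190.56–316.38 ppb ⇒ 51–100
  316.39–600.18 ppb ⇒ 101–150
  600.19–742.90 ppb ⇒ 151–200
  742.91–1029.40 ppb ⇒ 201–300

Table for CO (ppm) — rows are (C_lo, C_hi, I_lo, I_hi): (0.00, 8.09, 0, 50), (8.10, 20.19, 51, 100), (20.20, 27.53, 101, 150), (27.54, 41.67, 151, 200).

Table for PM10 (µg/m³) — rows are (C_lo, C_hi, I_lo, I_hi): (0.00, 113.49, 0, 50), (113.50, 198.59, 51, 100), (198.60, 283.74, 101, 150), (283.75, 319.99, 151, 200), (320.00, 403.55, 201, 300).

199

PM2.5: 113.559 lies in 60.615–147.531, so I_lo=51, I_hi=100, C_lo=60.615, C_hi=147.531.
(100−51)/(147.531−60.615) × (113.559−60.615) + 51 = 49/86.916 × 52.944 + 51 ≈ 80.85 → 81.
NO₂ 499.56: bracket 316.39–600.18 → index 101–150; slope 49/283.79, offset 183.17.
AQI = 101 + 49/283.79·183.17 ≈ 132.63 ⇒ 133.
CO: row 27.54–41.67 (AQI 151–200). (200−151)·(41.34−27.54)/(41.67−27.54) + 151 = 49·13.80/14.13 + 151 ≈ 198.86 → 199.
PM10 229.84: bracket 198.60–283.74 → index 101–150; slope 49/85.14, offset 31.24.
AQI = 101 + 49/85.14·31.24 ≈ 118.98 ⇒ 119.
Sub-indices: PM2.5→81, NO₂→133, CO→199, PM10→119. Overall AQI = max = 199; dominant pollutant is CO.
AQI 199: Unhealthy.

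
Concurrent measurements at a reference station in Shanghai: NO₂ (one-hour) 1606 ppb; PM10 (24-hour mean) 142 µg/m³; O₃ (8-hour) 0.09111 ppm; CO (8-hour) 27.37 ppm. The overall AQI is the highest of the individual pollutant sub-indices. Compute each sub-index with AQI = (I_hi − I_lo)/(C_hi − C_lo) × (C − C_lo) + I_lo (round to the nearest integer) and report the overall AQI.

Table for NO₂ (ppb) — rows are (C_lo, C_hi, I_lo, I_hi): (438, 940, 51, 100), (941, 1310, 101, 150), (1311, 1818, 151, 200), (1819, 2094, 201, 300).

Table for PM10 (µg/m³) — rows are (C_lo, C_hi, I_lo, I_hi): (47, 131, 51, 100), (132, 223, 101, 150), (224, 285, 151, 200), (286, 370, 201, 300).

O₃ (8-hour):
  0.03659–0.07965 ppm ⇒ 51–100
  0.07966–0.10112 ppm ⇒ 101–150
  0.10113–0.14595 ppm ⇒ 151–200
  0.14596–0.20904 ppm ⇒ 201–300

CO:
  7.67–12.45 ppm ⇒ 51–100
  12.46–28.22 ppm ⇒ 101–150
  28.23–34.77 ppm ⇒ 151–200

NO₂: 1606 lies in 1311–1818, so I_lo=151, I_hi=200, C_lo=1311, C_hi=1818.
(200−151)/(1818−1311) × (1606−1311) + 151 = 49/507 × 295 + 151 ≈ 179.51 → 180.
PM10: row 132–223 (AQI 101–150). (150−101)·(142−132)/(223−132) + 101 = 49·10/91 + 101 ≈ 106.38 → 106.
O₃: 0.09111 lies in 0.07966–0.10112, so I_lo=101, I_hi=150, C_lo=0.07966, C_hi=0.10112.
(150−101)/(0.10112−0.07966) × (0.09111−0.07966) + 101 = 49/0.02146 × 0.01145 + 101 ≈ 127.14 → 127.
CO: row 12.46–28.22 (AQI 101–150). (150−101)·(27.37−12.46)/(28.22−12.46) + 101 = 49·14.91/15.76 + 101 ≈ 147.36 → 147.
Sub-indices: NO₂→180, PM10→106, O₃→127, CO→147. Overall AQI = max = 180; dominant pollutant is NO₂.

180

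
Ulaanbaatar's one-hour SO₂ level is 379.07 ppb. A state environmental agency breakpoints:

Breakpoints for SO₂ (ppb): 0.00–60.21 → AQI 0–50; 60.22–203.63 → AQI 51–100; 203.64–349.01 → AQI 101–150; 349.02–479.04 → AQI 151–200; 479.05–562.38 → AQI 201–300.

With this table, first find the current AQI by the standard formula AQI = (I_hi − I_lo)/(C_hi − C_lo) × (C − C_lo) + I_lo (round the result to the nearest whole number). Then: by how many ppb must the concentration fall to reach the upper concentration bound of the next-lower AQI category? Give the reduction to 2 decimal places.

SO₂: row 349.02–479.04 (AQI 151–200). (200−151)·(379.07−349.02)/(479.04−349.02) + 151 = 49·30.05/130.02 + 151 ≈ 162.32 → 162.
Current AQI 162 is in the Unhealthy range (151–200). The next-lower category tops out at AQI 150, whose upper concentration bound is 349.01 ppb.
Reduction needed = 379.07 − 349.01 = 30.06 ppb.

30.06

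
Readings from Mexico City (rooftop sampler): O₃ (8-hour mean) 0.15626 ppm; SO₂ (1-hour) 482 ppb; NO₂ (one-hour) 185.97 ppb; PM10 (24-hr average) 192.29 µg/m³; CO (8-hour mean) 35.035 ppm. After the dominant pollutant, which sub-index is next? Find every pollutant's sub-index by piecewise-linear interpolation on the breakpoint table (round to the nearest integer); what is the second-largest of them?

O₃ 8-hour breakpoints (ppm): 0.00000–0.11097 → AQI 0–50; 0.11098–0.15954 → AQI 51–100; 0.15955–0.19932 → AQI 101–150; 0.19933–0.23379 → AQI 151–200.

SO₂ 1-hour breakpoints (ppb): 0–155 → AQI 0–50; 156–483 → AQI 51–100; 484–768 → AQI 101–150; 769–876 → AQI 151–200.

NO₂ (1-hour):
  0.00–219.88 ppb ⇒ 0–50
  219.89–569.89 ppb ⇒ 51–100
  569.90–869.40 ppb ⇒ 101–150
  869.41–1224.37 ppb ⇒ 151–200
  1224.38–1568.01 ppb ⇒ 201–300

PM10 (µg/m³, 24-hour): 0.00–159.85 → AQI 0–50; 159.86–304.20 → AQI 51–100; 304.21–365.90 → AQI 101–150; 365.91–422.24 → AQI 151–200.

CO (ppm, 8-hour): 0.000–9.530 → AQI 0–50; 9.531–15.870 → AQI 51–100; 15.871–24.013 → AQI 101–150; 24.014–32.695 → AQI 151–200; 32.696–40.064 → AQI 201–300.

O₃ 0.15626: bracket 0.11098–0.15954 → index 51–100; slope 49/0.04856, offset 0.04528.
AQI = 51 + 49/0.04856·0.04528 ≈ 96.69 ⇒ 97.
SO₂: 482 ∈ [156, 483] ↔ index [51, 100].
51 + (482−156)·(100−51)/(483−156) = 51 + 326·49/327 ≈ 99.85, so AQI = 100.
NO₂: row 0.00–219.88 (AQI 0–50). (50−0)·(185.97−0.00)/(219.88−0.00) + 0 = 50·185.97/219.88 + 0 ≈ 42.29 → 42.
PM10 192.29: bracket 159.86–304.20 → index 51–100; slope 49/144.34, offset 32.43.
AQI = 51 + 49/144.34·32.43 ≈ 62.01 ⇒ 62.
CO: 35.035 ∈ [32.696, 40.064] ↔ index [201, 300].
201 + (35.035−32.696)·(300−201)/(40.064−32.696) = 201 + 2.339·99/7.368 ≈ 232.43, so AQI = 232.
Sub-indices: O₃→97, SO₂→100, NO₂→42, PM10→62, CO→232. Ranked high→low: 232, 100, 97, 62, 42. Second-highest sub-index = 100.

100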